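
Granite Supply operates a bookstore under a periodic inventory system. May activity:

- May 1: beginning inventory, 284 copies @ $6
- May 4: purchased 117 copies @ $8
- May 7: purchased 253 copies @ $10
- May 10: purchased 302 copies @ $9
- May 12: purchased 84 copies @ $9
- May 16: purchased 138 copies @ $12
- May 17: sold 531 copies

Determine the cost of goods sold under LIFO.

COGS = $5,200

May 17, 531 sold [LIFO — newest first]: 138 @ $12 + 84 @ $9 + 302 @ $9 + 7 @ $10 = $5,200
Ending inventory: 284 @ $6 + 117 @ $8 + 246 @ $10 = $5,100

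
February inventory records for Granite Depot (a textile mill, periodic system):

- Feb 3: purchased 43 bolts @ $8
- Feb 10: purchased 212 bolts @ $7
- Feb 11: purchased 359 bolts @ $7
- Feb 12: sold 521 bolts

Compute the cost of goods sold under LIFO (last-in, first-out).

COGS = $3,647

Feb 12, 521 sold [LIFO — newest first]: 359 @ $7 + 162 @ $7 = $3,647
Ending inventory: 43 @ $8 + 50 @ $7 = $694
Check: goods available $4,341 = COGS $3,647 + ending $694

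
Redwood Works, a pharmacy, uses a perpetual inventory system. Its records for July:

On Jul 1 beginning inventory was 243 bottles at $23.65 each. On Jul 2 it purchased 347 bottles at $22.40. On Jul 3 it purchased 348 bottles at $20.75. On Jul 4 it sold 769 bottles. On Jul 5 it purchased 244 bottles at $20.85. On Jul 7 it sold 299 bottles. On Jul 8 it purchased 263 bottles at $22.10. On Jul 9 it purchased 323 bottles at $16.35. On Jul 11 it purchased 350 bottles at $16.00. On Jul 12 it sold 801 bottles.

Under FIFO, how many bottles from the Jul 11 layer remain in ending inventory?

Jul 4, 769 sold [FIFO — oldest first]: 243 @ $23.65 + 347 @ $22.40 + 179 @ $20.75 = $17,234.00
Jul 7, 299 sold [FIFO — oldest first]: 169 @ $20.75 + 130 @ $20.85 = $6,217.25
Jul 12, 801 sold [FIFO — oldest first]: 114 @ $20.85 + 263 @ $22.10 + 323 @ $16.35 + 101 @ $16.00 = $15,086.25
Total COGS = $17,234.00 + $6,217.25 + $15,086.25 = $38,537.50
Ending inventory: 249 @ $16.00 = $3,984.00

249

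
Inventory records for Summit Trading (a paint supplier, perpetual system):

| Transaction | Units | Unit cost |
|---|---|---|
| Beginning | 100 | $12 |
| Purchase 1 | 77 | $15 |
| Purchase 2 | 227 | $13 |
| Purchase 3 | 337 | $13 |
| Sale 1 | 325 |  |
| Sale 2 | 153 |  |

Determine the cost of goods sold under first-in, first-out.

Sale 1 (325) [FIFO — oldest first]: 100 @ $12 + 77 @ $15 + 148 @ $13 = $4,279
Sale 2 (153) [FIFO — oldest first]: 79 @ $13 + 74 @ $13 = $1,989
Total COGS = $4,279 + $1,989 = $6,268
Ending inventory: 263 @ $13 = $3,419
Check: goods available $9,687 = COGS $6,268 + ending $3,419

COGS = $6,268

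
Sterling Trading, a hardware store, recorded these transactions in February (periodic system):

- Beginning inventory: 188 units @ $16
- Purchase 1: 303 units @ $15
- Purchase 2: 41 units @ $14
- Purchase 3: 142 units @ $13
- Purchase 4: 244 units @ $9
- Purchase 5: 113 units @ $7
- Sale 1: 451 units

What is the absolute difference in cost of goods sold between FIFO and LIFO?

$2,744

FIFO COGS: 188 @ $16 + 263 @ $15 = $6,953
LIFO COGS: 113 @ $7 + 244 @ $9 + 94 @ $13 = $4,209
Difference = |$6,953 − $4,209| = $2,744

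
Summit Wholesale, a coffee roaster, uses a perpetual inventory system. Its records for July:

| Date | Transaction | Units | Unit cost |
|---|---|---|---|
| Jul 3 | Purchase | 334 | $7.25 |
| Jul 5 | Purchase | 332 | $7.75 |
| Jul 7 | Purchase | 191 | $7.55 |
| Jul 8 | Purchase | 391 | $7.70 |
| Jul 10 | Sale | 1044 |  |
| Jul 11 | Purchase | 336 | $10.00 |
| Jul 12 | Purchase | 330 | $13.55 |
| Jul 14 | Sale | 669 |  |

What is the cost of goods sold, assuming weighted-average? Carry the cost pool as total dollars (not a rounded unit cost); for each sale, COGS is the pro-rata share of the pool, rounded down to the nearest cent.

COGS = $15,112.62

After Jul 3: 334 on hand, pool $2,421.50 (≈ $7.2500 each)
After Jul 5: 666 on hand, pool $4,994.50 (≈ $7.4992 each)
After Jul 7: 857 on hand, pool $6,436.55 (≈ $7.5106 each)
After Jul 8: 1248 on hand, pool $9,447.25 (≈ $7.5699 each)
Jul 10, sell 1044: 1044/1248 × $9,447.25 → $7,902.98
After Jul 11: 540 on hand, pool $4,904.27 (≈ $9.0820 each)
After Jul 12: 870 on hand, pool $9,375.77 (≈ $10.7767 each)
Jul 14, sell 669: 669/870 × $9,375.77 → $7,209.64
Total COGS = $7,902.98 + $7,209.64 = $15,112.62
Ending inventory (cost pool remaining) = $2,166.13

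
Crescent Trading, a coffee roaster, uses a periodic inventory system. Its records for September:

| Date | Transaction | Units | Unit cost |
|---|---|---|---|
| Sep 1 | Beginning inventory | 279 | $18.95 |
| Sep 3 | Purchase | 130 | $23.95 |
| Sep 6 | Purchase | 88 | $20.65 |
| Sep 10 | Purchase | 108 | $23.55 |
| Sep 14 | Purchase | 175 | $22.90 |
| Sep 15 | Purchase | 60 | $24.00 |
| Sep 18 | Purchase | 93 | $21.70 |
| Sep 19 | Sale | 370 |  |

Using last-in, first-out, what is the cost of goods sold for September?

COGS = $8,454.70

Sep 19, 370 sold [LIFO — newest first]: 93 @ $21.70 + 60 @ $24.00 + 175 @ $22.90 + 42 @ $23.55 = $8,454.70
Ending inventory: 279 @ $18.95 + 130 @ $23.95 + 88 @ $20.65 + 66 @ $23.55 = $11,772.05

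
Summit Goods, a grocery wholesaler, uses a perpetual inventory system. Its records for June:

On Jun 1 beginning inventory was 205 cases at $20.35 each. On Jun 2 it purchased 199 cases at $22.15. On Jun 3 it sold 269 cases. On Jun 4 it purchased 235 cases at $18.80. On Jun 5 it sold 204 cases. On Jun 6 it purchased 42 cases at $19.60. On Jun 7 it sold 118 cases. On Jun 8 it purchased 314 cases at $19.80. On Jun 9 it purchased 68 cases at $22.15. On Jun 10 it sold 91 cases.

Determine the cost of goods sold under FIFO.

Jun 3, 269 sold [FIFO — oldest first]: 205 @ $20.35 + 64 @ $22.15 = $5,589.35
Jun 5, 204 sold [FIFO — oldest first]: 135 @ $22.15 + 69 @ $18.80 = $4,287.45
Jun 7, 118 sold [FIFO — oldest first]: 118 @ $18.80 = $2,218.40
Jun 10, 91 sold [FIFO — oldest first]: 48 @ $18.80 + 42 @ $19.60 + 1 @ $19.80 = $1,745.40
Total COGS = $5,589.35 + $4,287.45 + $2,218.40 + $1,745.40 = $13,840.60
Ending inventory: 313 @ $19.80 + 68 @ $22.15 = $7,703.60

COGS = $13,840.60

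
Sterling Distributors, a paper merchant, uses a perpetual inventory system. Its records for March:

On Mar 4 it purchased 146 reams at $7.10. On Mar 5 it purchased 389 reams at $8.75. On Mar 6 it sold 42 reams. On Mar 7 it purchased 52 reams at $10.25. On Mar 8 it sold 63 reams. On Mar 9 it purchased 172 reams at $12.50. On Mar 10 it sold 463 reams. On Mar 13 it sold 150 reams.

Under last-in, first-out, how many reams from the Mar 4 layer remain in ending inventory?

41

Mar 6, 42 sold [LIFO — newest first]: 42 @ $8.75 = $367.50
Mar 8, 63 sold [LIFO — newest first]: 52 @ $10.25 + 11 @ $8.75 = $629.25
Mar 10, 463 sold [LIFO — newest first]: 172 @ $12.50 + 291 @ $8.75 = $4,696.25
Mar 13, 150 sold [LIFO — newest first]: 45 @ $8.75 + 105 @ $7.10 = $1,139.25
Total COGS = $367.50 + $629.25 + $4,696.25 + $1,139.25 = $6,832.25
Ending inventory: 41 @ $7.10 = $291.10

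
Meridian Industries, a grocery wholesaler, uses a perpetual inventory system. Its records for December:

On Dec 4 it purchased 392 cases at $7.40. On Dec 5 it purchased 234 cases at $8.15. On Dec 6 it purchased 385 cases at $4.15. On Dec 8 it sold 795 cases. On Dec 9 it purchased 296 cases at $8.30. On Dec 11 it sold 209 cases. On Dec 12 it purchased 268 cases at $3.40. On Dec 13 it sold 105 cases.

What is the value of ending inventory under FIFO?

Ending inventory = $2,554.60

Dec 8, 795 sold [FIFO — oldest first]: 392 @ $7.40 + 234 @ $8.15 + 169 @ $4.15 = $5,509.25
Dec 11, 209 sold [FIFO — oldest first]: 209 @ $4.15 = $867.35
Dec 13, 105 sold [FIFO — oldest first]: 7 @ $4.15 + 98 @ $8.30 = $842.45
Total COGS = $5,509.25 + $867.35 + $842.45 = $7,219.05
Ending inventory: 198 @ $8.30 + 268 @ $3.40 = $2,554.60
Check: goods available $9,773.65 = COGS $7,219.05 + ending $2,554.60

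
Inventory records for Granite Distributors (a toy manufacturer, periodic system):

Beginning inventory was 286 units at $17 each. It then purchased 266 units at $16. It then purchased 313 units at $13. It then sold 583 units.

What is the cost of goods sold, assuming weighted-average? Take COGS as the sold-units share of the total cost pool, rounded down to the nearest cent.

Sale 1, sell 583: 583/865 × $13,187.00 → $8,887.88
Ending inventory (cost pool remaining) = $4,299.12
Check: goods available $13,187.00 = COGS $8,887.88 + ending $4,299.12

COGS = $8,887.88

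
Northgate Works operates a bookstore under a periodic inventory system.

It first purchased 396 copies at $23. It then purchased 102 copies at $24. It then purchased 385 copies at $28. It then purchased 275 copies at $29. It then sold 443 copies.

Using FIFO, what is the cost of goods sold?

COGS = $10,236

Sale 1 (443) [FIFO — oldest first]: 396 @ $23 + 47 @ $24 = $10,236
Ending inventory: 55 @ $24 + 385 @ $28 + 275 @ $29 = $20,075
Check: goods available $30,311 = COGS $10,236 + ending $20,075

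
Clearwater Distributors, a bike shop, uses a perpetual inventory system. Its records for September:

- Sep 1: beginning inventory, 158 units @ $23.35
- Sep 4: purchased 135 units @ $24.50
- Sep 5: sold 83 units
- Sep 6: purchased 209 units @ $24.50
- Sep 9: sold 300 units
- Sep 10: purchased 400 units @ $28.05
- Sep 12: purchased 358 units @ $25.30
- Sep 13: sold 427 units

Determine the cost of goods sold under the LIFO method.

COGS = $20,331.50

Sep 5, 83 sold [LIFO — newest first]: 83 @ $24.50 = $2,033.50
Sep 9, 300 sold [LIFO — newest first]: 209 @ $24.50 + 52 @ $24.50 + 39 @ $23.35 = $7,305.15
Sep 13, 427 sold [LIFO — newest first]: 358 @ $25.30 + 69 @ $28.05 = $10,992.85
Total COGS = $2,033.50 + $7,305.15 + $10,992.85 = $20,331.50
Ending inventory: 119 @ $23.35 + 331 @ $28.05 = $12,063.20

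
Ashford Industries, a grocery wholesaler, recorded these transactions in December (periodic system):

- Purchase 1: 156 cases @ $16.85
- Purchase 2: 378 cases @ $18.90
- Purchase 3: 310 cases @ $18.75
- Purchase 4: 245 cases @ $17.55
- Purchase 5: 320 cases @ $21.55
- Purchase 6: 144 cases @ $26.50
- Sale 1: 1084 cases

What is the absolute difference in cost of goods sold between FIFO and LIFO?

FIFO COGS: 156 @ $16.85 + 378 @ $18.90 + 310 @ $18.75 + 240 @ $17.55 = $19,797.30
LIFO COGS: 144 @ $26.50 + 320 @ $21.55 + 245 @ $17.55 + 310 @ $18.75 + 65 @ $18.90 = $22,052.75
Difference = |$19,797.30 − $22,052.75| = $2,255.45

$2,255.45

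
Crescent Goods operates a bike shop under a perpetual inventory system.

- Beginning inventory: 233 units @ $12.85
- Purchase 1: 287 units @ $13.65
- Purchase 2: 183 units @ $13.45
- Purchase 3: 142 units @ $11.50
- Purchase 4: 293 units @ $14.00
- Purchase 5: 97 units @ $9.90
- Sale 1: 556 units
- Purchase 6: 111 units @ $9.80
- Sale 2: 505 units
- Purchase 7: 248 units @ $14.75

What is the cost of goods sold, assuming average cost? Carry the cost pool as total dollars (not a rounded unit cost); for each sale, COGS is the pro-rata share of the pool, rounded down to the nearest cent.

After Beginning: 233 on hand, pool $2,994.05 (≈ $12.8500 each)
After Purchase 1: 520 on hand, pool $6,911.60 (≈ $13.2915 each)
After Purchase 2: 703 on hand, pool $9,372.95 (≈ $13.3328 each)
After Purchase 3: 845 on hand, pool $11,005.95 (≈ $13.0248 each)
After Purchase 4: 1138 on hand, pool $15,107.95 (≈ $13.2759 each)
After Purchase 5: 1235 on hand, pool $16,068.25 (≈ $13.0107 each)
Sale 1, sell 556: 556/1235 × $16,068.25 → $7,233.96
After Purchase 6: 790 on hand, pool $9,922.09 (≈ $12.5596 each)
Sale 2, sell 505: 505/790 × $9,922.09 → $6,342.60
After Purchase 7: 533 on hand, pool $7,237.49 (≈ $13.5788 each)
Total COGS = $7,233.96 + $6,342.60 = $13,576.56
Ending inventory (cost pool remaining) = $7,237.49
Check: goods available $20,814.05 = COGS $13,576.56 + ending $7,237.49

COGS = $13,576.56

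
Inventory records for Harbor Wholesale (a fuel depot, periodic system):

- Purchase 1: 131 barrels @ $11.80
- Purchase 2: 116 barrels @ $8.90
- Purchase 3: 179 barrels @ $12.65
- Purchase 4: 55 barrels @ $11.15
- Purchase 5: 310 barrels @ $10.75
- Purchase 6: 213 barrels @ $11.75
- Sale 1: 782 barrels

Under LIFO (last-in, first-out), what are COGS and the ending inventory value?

Sale 1 (782) [LIFO — newest first]: 213 @ $11.75 + 310 @ $10.75 + 55 @ $11.15 + 179 @ $12.65 + 25 @ $8.90 = $8,935.35
Ending inventory: 131 @ $11.80 + 91 @ $8.90 = $2,355.70

COGS = $8,935.35; ending inventory = $2,355.70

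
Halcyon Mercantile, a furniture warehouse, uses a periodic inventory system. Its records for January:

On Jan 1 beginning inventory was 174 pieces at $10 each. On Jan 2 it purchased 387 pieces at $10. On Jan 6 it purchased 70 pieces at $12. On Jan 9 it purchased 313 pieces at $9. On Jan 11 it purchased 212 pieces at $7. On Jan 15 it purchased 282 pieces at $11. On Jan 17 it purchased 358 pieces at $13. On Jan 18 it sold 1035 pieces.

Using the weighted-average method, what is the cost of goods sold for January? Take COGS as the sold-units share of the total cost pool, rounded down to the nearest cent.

Jan 18, sell 1035: 1035/1796 × $18,507.00 → $10,665.22
Ending inventory (cost pool remaining) = $7,841.78

COGS = $10,665.22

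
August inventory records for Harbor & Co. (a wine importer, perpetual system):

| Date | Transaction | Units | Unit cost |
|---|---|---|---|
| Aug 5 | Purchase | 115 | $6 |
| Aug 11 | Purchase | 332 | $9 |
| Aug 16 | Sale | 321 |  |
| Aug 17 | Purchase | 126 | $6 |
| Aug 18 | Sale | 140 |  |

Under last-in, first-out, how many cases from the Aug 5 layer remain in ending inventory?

Aug 16, 321 sold [LIFO — newest first]: 321 @ $9 = $2,889
Aug 18, 140 sold [LIFO — newest first]: 126 @ $6 + 11 @ $9 + 3 @ $6 = $873
Total COGS = $2,889 + $873 = $3,762
Ending inventory: 112 @ $6 = $672

112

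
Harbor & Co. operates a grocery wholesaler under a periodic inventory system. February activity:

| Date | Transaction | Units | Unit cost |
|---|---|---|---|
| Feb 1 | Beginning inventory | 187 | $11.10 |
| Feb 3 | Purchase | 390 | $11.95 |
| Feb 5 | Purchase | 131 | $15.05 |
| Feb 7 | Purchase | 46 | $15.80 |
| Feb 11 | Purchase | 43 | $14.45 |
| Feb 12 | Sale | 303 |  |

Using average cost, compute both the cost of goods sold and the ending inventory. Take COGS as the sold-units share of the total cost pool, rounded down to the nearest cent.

COGS = $3,823.00; ending inventory = $6,232.90

Feb 12, sell 303: 303/797 × $10,055.90 → $3,823.00
Ending inventory (cost pool remaining) = $6,232.90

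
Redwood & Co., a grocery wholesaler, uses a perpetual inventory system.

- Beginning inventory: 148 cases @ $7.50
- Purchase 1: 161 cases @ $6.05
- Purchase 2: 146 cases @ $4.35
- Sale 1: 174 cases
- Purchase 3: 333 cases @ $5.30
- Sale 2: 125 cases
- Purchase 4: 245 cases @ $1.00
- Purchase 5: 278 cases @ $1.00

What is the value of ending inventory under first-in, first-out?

Sale 1 (174) [FIFO — oldest first]: 148 @ $7.50 + 26 @ $6.05 = $1,267.30
Sale 2 (125) [FIFO — oldest first]: 125 @ $6.05 = $756.25
Total COGS = $1,267.30 + $756.25 = $2,023.55
Ending inventory: 10 @ $6.05 + 146 @ $4.35 + 333 @ $5.30 + 245 @ $1.00 + 278 @ $1.00 = $2,983.50

Ending inventory = $2,983.50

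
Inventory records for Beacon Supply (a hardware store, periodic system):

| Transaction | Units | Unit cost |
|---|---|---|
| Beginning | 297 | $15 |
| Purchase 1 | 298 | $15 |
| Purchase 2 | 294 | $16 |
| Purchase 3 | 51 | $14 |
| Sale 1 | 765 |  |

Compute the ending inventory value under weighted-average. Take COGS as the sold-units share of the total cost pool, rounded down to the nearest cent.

Ending inventory = $2,670.24

Sale 1, sell 765: 765/940 × $14,343.00 → $11,672.76
Ending inventory (cost pool remaining) = $2,670.24
Check: goods available $14,343.00 = COGS $11,672.76 + ending $2,670.24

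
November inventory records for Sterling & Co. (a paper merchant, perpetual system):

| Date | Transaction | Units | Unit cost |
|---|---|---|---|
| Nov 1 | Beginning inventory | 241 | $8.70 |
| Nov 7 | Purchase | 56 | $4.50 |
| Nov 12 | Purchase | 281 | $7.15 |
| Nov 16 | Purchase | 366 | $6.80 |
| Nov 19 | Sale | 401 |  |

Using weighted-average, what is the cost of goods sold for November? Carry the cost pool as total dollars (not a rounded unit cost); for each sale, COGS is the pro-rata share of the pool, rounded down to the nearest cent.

After Nov 1: 241 on hand, pool $2,096.70 (≈ $8.7000 each)
After Nov 7: 297 on hand, pool $2,348.70 (≈ $7.9081 each)
After Nov 12: 578 on hand, pool $4,357.85 (≈ $7.5395 each)
After Nov 16: 944 on hand, pool $6,846.65 (≈ $7.2528 each)
Nov 19, sell 401: 401/944 × $6,846.65 → $2,908.37
Ending inventory (cost pool remaining) = $3,938.28
Check: goods available $6,846.65 = COGS $2,908.37 + ending $3,938.28

COGS = $2,908.37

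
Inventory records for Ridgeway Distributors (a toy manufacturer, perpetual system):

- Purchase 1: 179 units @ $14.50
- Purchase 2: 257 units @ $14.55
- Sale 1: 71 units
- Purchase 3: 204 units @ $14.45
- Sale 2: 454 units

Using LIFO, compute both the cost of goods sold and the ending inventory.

COGS = $7,615.15; ending inventory = $1,667.50

Sale 1 (71) [LIFO — newest first]: 71 @ $14.55 = $1,033.05
Sale 2 (454) [LIFO — newest first]: 204 @ $14.45 + 186 @ $14.55 + 64 @ $14.50 = $6,582.10
Total COGS = $1,033.05 + $6,582.10 = $7,615.15
Ending inventory: 115 @ $14.50 = $1,667.50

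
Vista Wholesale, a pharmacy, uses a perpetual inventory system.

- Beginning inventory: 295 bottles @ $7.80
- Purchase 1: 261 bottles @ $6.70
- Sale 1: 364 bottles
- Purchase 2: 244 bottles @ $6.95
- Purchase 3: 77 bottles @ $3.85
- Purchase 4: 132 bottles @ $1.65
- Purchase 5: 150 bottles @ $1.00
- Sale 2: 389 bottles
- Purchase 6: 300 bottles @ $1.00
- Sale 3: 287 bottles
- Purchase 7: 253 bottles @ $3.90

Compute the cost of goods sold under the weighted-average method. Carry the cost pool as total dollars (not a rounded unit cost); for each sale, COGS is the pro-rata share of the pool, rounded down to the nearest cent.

After Beginning: 295 on hand, pool $2,301.00 (≈ $7.8000 each)
After Purchase 1: 556 on hand, pool $4,049.70 (≈ $7.2836 each)
Sale 1, sell 364: 364/556 × $4,049.70 → $2,651.24
After Purchase 2: 436 on hand, pool $3,094.26 (≈ $7.0969 each)
After Purchase 3: 513 on hand, pool $3,390.71 (≈ $6.6096 each)
After Purchase 4: 645 on hand, pool $3,608.51 (≈ $5.5946 each)
After Purchase 5: 795 on hand, pool $3,758.51 (≈ $4.7277 each)
Sale 2, sell 389: 389/795 × $3,758.51 → $1,839.06
After Purchase 6: 706 on hand, pool $2,219.45 (≈ $3.1437 each)
Sale 3, sell 287: 287/706 × $2,219.45 → $902.24
After Purchase 7: 672 on hand, pool $2,303.91 (≈ $3.4284 each)
Total COGS = $2,651.24 + $1,839.06 + $902.24 = $5,392.54
Ending inventory (cost pool remaining) = $2,303.91

COGS = $5,392.54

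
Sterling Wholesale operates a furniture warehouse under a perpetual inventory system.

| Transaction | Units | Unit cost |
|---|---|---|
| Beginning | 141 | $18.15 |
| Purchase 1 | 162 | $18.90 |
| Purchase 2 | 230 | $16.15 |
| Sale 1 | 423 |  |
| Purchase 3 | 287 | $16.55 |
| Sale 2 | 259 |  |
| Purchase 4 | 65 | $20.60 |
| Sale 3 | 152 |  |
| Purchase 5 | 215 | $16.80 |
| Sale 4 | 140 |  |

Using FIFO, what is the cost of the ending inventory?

Sale 1 (423) [FIFO — oldest first]: 141 @ $18.15 + 162 @ $18.90 + 120 @ $16.15 = $7,558.95
Sale 2 (259) [FIFO — oldest first]: 110 @ $16.15 + 149 @ $16.55 = $4,242.45
Sale 3 (152) [FIFO — oldest first]: 138 @ $16.55 + 14 @ $20.60 = $2,572.30
Sale 4 (140) [FIFO — oldest first]: 51 @ $20.60 + 89 @ $16.80 = $2,545.80
Total COGS = $7,558.95 + $4,242.45 + $2,572.30 + $2,545.80 = $16,919.50
Ending inventory: 126 @ $16.80 = $2,116.80

Ending inventory = $2,116.80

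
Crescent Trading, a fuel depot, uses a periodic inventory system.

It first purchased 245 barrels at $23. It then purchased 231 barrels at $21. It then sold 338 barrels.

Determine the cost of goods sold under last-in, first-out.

Sale 1 (338) [LIFO — newest first]: 231 @ $21 + 107 @ $23 = $7,312
Ending inventory: 138 @ $23 = $3,174

COGS = $7,312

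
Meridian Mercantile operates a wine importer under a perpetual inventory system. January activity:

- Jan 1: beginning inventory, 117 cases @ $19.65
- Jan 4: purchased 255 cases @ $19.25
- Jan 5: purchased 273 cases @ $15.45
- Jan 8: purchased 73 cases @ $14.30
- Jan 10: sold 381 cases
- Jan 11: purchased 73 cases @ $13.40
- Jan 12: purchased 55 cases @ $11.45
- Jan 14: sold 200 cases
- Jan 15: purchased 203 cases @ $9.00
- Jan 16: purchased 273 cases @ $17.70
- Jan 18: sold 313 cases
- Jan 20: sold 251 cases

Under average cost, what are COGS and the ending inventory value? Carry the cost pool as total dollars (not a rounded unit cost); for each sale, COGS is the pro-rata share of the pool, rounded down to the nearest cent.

After Jan 1: 117 on hand, pool $2,299.05 (≈ $19.6500 each)
After Jan 4: 372 on hand, pool $7,207.80 (≈ $19.3758 each)
After Jan 5: 645 on hand, pool $11,425.65 (≈ $17.7142 each)
After Jan 8: 718 on hand, pool $12,469.55 (≈ $17.3671 each)
Jan 10, sell 381: 381/718 × $12,469.55 → $6,616.85
After Jan 11: 410 on hand, pool $6,830.90 (≈ $16.6607 each)
After Jan 12: 465 on hand, pool $7,460.65 (≈ $16.0444 each)
Jan 14, sell 200: 200/465 × $7,460.65 → $3,208.88
After Jan 15: 468 on hand, pool $6,078.77 (≈ $12.9888 each)
After Jan 16: 741 on hand, pool $10,910.87 (≈ $14.7245 each)
Jan 18, sell 313: 313/741 × $10,910.87 → $4,608.77
Jan 20, sell 251: 251/428 × $6,302.10 → $3,695.85
Total COGS = $6,616.85 + $3,208.88 + $4,608.77 + $3,695.85 = $18,130.35
Ending inventory (cost pool remaining) = $2,606.25

COGS = $18,130.35; ending inventory = $2,606.25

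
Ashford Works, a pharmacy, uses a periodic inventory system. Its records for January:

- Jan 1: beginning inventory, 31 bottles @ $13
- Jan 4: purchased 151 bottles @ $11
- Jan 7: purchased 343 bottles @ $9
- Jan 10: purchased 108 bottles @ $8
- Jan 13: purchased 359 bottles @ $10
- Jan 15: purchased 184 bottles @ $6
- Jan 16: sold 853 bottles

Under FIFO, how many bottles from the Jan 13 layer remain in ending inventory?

139

Jan 16, 853 sold [FIFO — oldest first]: 31 @ $13 + 151 @ $11 + 343 @ $9 + 108 @ $8 + 220 @ $10 = $8,215
Ending inventory: 139 @ $10 + 184 @ $6 = $2,494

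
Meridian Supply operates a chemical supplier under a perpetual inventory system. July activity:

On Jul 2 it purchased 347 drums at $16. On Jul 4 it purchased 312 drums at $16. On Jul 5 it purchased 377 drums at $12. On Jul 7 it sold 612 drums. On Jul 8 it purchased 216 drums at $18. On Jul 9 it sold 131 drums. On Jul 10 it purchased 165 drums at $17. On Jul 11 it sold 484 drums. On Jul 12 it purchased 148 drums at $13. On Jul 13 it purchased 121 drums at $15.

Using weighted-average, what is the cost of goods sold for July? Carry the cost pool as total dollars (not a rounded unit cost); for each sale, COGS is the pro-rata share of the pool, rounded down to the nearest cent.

COGS = $18,715.99

After Jul 2: 347 on hand, pool $5,552.00 (≈ $16.0000 each)
After Jul 4: 659 on hand, pool $10,544.00 (≈ $16.0000 each)
After Jul 5: 1036 on hand, pool $15,068.00 (≈ $14.5444 each)
Jul 7, sell 612: 612/1036 × $15,068.00 → $8,901.17
After Jul 8: 640 on hand, pool $10,054.83 (≈ $15.7107 each)
Jul 9, sell 131: 131/640 × $10,054.83 → $2,058.09
After Jul 10: 674 on hand, pool $10,801.74 (≈ $16.0263 each)
Jul 11, sell 484: 484/674 × $10,801.74 → $7,756.73
After Jul 12: 338 on hand, pool $4,969.01 (≈ $14.7012 each)
After Jul 13: 459 on hand, pool $6,784.01 (≈ $14.7800 each)
Total COGS = $8,901.17 + $2,058.09 + $7,756.73 = $18,715.99
Ending inventory (cost pool remaining) = $6,784.01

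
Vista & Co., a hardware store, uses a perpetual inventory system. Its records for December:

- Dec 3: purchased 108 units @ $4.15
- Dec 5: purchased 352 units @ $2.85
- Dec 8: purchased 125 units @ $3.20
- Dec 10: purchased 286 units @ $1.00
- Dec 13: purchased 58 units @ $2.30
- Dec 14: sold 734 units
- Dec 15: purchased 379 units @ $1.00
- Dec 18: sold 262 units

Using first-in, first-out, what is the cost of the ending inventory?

Dec 14, 734 sold [FIFO — oldest first]: 108 @ $4.15 + 352 @ $2.85 + 125 @ $3.20 + 149 @ $1.00 = $2,000.40
Dec 18, 262 sold [FIFO — oldest first]: 137 @ $1.00 + 58 @ $2.30 + 67 @ $1.00 = $337.40
Total COGS = $2,000.40 + $337.40 = $2,337.80
Ending inventory: 312 @ $1.00 = $312.00
Check: goods available $2,649.80 = COGS $2,337.80 + ending $312.00

Ending inventory = $312.00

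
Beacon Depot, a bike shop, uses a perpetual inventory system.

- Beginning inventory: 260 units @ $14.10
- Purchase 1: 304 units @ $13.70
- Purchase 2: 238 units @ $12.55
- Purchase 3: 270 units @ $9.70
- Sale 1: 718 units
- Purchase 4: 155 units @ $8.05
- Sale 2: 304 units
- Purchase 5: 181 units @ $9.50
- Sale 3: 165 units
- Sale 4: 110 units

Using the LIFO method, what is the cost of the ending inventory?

Sale 1 (718) [LIFO — newest first]: 270 @ $9.70 + 238 @ $12.55 + 210 @ $13.70 = $8,482.90
Sale 2 (304) [LIFO — newest first]: 155 @ $8.05 + 94 @ $13.70 + 55 @ $14.10 = $3,311.05
Sale 3 (165) [LIFO — newest first]: 165 @ $9.50 = $1,567.50
Sale 4 (110) [LIFO — newest first]: 16 @ $9.50 + 94 @ $14.10 = $1,477.40
Total COGS = $8,482.90 + $3,311.05 + $1,567.50 + $1,477.40 = $14,838.85
Ending inventory: 111 @ $14.10 = $1,565.10

Ending inventory = $1,565.10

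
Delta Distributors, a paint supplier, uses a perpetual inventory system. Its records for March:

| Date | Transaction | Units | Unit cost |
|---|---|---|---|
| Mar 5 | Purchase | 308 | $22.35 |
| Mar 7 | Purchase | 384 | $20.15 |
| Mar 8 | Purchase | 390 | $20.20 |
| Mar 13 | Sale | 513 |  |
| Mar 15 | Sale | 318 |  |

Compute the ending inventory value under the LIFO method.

Ending inventory = $5,609.85

Mar 13, 513 sold [LIFO — newest first]: 390 @ $20.20 + 123 @ $20.15 = $10,356.45
Mar 15, 318 sold [LIFO — newest first]: 261 @ $20.15 + 57 @ $22.35 = $6,533.10
Total COGS = $10,356.45 + $6,533.10 = $16,889.55
Ending inventory: 251 @ $22.35 = $5,609.85
Check: goods available $22,499.40 = COGS $16,889.55 + ending $5,609.85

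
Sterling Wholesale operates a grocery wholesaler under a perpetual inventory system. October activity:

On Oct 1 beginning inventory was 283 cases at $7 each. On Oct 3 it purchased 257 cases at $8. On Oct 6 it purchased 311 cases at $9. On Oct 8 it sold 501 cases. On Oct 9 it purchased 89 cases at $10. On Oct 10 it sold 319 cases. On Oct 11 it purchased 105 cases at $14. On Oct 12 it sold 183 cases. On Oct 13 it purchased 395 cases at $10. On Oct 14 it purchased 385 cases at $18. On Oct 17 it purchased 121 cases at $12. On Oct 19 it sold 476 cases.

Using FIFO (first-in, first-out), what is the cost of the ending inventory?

Ending inventory = $7,680

Oct 8, 501 sold [FIFO — oldest first]: 283 @ $7 + 218 @ $8 = $3,725
Oct 10, 319 sold [FIFO — oldest first]: 39 @ $8 + 280 @ $9 = $2,832
Oct 12, 183 sold [FIFO — oldest first]: 31 @ $9 + 89 @ $10 + 63 @ $14 = $2,051
Oct 19, 476 sold [FIFO — oldest first]: 42 @ $14 + 395 @ $10 + 39 @ $18 = $5,240
Total COGS = $3,725 + $2,832 + $2,051 + $5,240 = $13,848
Ending inventory: 346 @ $18 + 121 @ $12 = $7,680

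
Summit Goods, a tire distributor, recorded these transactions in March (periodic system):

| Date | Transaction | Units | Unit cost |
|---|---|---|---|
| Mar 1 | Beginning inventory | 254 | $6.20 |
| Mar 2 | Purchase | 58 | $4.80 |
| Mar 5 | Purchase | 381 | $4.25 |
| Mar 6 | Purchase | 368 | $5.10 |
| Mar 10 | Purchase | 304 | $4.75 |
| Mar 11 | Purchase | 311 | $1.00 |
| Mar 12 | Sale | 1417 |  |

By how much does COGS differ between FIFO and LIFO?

$1,339.80

FIFO COGS: 254 @ $6.20 + 58 @ $4.80 + 381 @ $4.25 + 368 @ $5.10 + 304 @ $4.75 + 52 @ $1.00 = $6,845.25
LIFO COGS: 311 @ $1.00 + 304 @ $4.75 + 368 @ $5.10 + 381 @ $4.25 + 53 @ $4.80 = $5,505.45
Difference = |$6,845.25 − $5,505.45| = $1,339.80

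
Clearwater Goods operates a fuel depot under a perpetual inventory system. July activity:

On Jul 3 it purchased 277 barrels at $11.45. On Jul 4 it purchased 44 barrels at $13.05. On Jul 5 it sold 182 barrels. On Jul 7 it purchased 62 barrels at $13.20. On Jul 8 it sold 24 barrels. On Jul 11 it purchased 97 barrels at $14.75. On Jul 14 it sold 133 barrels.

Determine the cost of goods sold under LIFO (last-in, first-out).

Jul 5, 182 sold [LIFO — newest first]: 44 @ $13.05 + 138 @ $11.45 = $2,154.30
Jul 8, 24 sold [LIFO — newest first]: 24 @ $13.20 = $316.80
Jul 14, 133 sold [LIFO — newest first]: 97 @ $14.75 + 36 @ $13.20 = $1,905.95
Total COGS = $2,154.30 + $316.80 + $1,905.95 = $4,377.05
Ending inventory: 139 @ $11.45 + 2 @ $13.20 = $1,617.95
Check: goods available $5,995.00 = COGS $4,377.05 + ending $1,617.95

COGS = $4,377.05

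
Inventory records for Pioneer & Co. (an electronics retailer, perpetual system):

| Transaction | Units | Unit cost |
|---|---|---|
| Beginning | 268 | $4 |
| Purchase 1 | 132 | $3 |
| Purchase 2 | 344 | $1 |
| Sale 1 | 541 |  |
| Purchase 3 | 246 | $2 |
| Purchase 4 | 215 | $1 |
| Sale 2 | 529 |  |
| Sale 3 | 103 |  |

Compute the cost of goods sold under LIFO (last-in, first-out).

Sale 1 (541) [LIFO — newest first]: 344 @ $1 + 132 @ $3 + 65 @ $4 = $1,000
Sale 2 (529) [LIFO — newest first]: 215 @ $1 + 246 @ $2 + 68 @ $4 = $979
Sale 3 (103) [LIFO — newest first]: 103 @ $4 = $412
Total COGS = $1,000 + $979 + $412 = $2,391
Ending inventory: 32 @ $4 = $128
Check: goods available $2,519 = COGS $2,391 + ending $128

COGS = $2,391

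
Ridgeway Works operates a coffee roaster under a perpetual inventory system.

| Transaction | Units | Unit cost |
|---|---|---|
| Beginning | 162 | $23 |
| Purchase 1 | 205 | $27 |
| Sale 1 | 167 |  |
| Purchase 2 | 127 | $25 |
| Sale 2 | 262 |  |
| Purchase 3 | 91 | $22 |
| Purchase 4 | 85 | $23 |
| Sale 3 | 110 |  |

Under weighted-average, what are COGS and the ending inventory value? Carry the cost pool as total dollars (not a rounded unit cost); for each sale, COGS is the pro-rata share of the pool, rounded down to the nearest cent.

After Beginning: 162 on hand, pool $3,726.00 (≈ $23.0000 each)
After Purchase 1: 367 on hand, pool $9,261.00 (≈ $25.2343 each)
Sale 1, sell 167: 167/367 × $9,261.00 → $4,214.13
After Purchase 2: 327 on hand, pool $8,221.87 (≈ $25.1433 each)
Sale 2, sell 262: 262/327 × $8,221.87 → $6,587.55
After Purchase 3: 156 on hand, pool $3,636.32 (≈ $23.3097 each)
After Purchase 4: 241 on hand, pool $5,591.32 (≈ $23.2005 each)
Sale 3, sell 110: 110/241 × $5,591.32 → $2,552.05
Total COGS = $4,214.13 + $6,587.55 + $2,552.05 = $13,353.73
Ending inventory (cost pool remaining) = $3,039.27
Check: goods available $16,393.00 = COGS $13,353.73 + ending $3,039.27

COGS = $13,353.73; ending inventory = $3,039.27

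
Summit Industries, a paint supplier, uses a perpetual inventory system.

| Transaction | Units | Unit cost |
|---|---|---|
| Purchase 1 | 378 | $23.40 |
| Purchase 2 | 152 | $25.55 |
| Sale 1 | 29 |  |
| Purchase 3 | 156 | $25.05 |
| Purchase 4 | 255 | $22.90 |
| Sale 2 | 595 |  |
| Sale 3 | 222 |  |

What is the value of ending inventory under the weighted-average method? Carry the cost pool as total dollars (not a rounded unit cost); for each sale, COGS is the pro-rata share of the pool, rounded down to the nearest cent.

Ending inventory = $2,268.72

After Purchase 1: 378 on hand, pool $8,845.20 (≈ $23.4000 each)
After Purchase 2: 530 on hand, pool $12,728.80 (≈ $24.0166 each)
Sale 1, sell 29: 29/530 × $12,728.80 → $696.48
After Purchase 3: 657 on hand, pool $15,940.12 (≈ $24.2620 each)
After Purchase 4: 912 on hand, pool $21,779.62 (≈ $23.8812 each)
Sale 2, sell 595: 595/912 × $21,779.62 → $14,209.29
Sale 3, sell 222: 222/317 × $7,570.33 → $5,301.61
Total COGS = $696.48 + $14,209.29 + $5,301.61 = $20,207.38
Ending inventory (cost pool remaining) = $2,268.72
Check: goods available $22,476.10 = COGS $20,207.38 + ending $2,268.72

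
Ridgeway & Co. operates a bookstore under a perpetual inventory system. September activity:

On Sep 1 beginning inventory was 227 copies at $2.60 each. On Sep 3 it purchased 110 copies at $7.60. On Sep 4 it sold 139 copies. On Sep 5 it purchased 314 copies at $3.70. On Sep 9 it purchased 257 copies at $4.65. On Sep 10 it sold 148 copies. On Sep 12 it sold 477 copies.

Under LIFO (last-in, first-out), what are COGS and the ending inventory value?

Sep 4, 139 sold [LIFO — newest first]: 110 @ $7.60 + 29 @ $2.60 = $911.40
Sep 10, 148 sold [LIFO — newest first]: 148 @ $4.65 = $688.20
Sep 12, 477 sold [LIFO — newest first]: 109 @ $4.65 + 314 @ $3.70 + 54 @ $2.60 = $1,809.05
Total COGS = $911.40 + $688.20 + $1,809.05 = $3,408.65
Ending inventory: 144 @ $2.60 = $374.40

COGS = $3,408.65; ending inventory = $374.40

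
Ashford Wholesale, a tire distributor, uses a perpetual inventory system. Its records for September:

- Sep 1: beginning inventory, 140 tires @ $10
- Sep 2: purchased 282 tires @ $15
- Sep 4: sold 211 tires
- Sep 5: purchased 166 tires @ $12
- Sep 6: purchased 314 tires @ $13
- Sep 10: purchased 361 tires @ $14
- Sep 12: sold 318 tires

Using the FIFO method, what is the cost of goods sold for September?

COGS = $6,914

Sep 4, 211 sold [FIFO — oldest first]: 140 @ $10 + 71 @ $15 = $2,465
Sep 12, 318 sold [FIFO — oldest first]: 211 @ $15 + 107 @ $12 = $4,449
Total COGS = $2,465 + $4,449 = $6,914
Ending inventory: 59 @ $12 + 314 @ $13 + 361 @ $14 = $9,844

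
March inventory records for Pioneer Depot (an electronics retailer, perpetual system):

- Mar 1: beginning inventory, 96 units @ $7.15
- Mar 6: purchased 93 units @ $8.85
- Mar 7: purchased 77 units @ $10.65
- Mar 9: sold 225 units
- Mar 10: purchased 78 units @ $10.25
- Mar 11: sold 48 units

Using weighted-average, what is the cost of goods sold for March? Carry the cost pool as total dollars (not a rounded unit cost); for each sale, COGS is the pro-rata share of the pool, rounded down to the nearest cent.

COGS = $2,437.75

After Mar 1: 96 on hand, pool $686.40 (≈ $7.1500 each)
After Mar 6: 189 on hand, pool $1,509.45 (≈ $7.9865 each)
After Mar 7: 266 on hand, pool $2,329.50 (≈ $8.7575 each)
Mar 9, sell 225: 225/266 × $2,329.50 → $1,970.44
After Mar 10: 119 on hand, pool $1,158.56 (≈ $9.7358 each)
Mar 11, sell 48: 48/119 × $1,158.56 → $467.31
Total COGS = $1,970.44 + $467.31 = $2,437.75
Ending inventory (cost pool remaining) = $691.25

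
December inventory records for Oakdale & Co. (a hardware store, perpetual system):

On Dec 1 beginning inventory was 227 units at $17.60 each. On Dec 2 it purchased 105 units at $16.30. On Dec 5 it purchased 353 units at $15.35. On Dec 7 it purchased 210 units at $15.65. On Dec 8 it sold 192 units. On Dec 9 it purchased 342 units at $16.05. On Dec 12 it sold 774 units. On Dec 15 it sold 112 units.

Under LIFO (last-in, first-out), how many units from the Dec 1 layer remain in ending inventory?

Dec 8, 192 sold [LIFO — newest first]: 192 @ $15.65 = $3,004.80
Dec 12, 774 sold [LIFO — newest first]: 342 @ $16.05 + 18 @ $15.65 + 353 @ $15.35 + 61 @ $16.30 = $12,183.65
Dec 15, 112 sold [LIFO — newest first]: 44 @ $16.30 + 68 @ $17.60 = $1,914.00
Total COGS = $3,004.80 + $12,183.65 + $1,914.00 = $17,102.45
Ending inventory: 159 @ $17.60 = $2,798.40
Check: goods available $19,900.85 = COGS $17,102.45 + ending $2,798.40

159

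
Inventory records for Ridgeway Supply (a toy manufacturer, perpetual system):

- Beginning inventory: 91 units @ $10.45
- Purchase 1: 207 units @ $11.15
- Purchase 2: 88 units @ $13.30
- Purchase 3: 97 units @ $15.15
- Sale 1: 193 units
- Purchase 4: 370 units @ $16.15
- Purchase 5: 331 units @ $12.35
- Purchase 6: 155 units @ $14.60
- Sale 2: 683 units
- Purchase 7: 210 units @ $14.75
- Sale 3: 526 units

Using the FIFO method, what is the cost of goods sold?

COGS = $19,154.55

Sale 1 (193) [FIFO — oldest first]: 91 @ $10.45 + 102 @ $11.15 = $2,088.25
Sale 2 (683) [FIFO — oldest first]: 105 @ $11.15 + 88 @ $13.30 + 97 @ $15.15 + 370 @ $16.15 + 23 @ $12.35 = $10,070.25
Sale 3 (526) [FIFO — oldest first]: 308 @ $12.35 + 155 @ $14.60 + 63 @ $14.75 = $6,996.05
Total COGS = $2,088.25 + $10,070.25 + $6,996.05 = $19,154.55
Ending inventory: 147 @ $14.75 = $2,168.25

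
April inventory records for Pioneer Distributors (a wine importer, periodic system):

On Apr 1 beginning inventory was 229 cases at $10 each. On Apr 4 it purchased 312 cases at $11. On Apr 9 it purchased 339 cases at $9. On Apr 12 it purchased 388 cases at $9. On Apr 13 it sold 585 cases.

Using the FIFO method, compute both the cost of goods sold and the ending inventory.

Apr 13, 585 sold [FIFO — oldest first]: 229 @ $10 + 312 @ $11 + 44 @ $9 = $6,118
Ending inventory: 295 @ $9 + 388 @ $9 = $6,147
Check: goods available $12,265 = COGS $6,118 + ending $6,147

COGS = $6,118; ending inventory = $6,147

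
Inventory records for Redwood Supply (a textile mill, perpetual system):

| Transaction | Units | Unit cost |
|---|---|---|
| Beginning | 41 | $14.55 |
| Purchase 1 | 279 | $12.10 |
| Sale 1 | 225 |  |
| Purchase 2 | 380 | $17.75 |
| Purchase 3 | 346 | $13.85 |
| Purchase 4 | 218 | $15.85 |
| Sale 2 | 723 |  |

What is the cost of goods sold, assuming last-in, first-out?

Sale 1 (225) [LIFO — newest first]: 225 @ $12.10 = $2,722.50
Sale 2 (723) [LIFO — newest first]: 218 @ $15.85 + 346 @ $13.85 + 159 @ $17.75 = $11,069.65
Total COGS = $2,722.50 + $11,069.65 = $13,792.15
Ending inventory: 41 @ $14.55 + 54 @ $12.10 + 221 @ $17.75 = $5,172.70
Check: goods available $18,964.85 = COGS $13,792.15 + ending $5,172.70

COGS = $13,792.15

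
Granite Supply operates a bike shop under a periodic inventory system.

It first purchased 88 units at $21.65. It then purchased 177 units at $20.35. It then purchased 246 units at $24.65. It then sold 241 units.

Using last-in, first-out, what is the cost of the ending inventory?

Ending inventory = $5,630.40

Sale 1 (241) [LIFO — newest first]: 241 @ $24.65 = $5,940.65
Ending inventory: 88 @ $21.65 + 177 @ $20.35 + 5 @ $24.65 = $5,630.40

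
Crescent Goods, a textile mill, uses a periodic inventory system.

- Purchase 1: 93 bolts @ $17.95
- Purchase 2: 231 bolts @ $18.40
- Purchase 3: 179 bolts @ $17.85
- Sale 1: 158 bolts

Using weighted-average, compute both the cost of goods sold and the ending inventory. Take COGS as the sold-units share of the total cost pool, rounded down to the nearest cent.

COGS = $2,863.12; ending inventory = $6,251.78

Sale 1, sell 158: 158/503 × $9,114.90 → $2,863.12
Ending inventory (cost pool remaining) = $6,251.78
Check: goods available $9,114.90 = COGS $2,863.12 + ending $6,251.78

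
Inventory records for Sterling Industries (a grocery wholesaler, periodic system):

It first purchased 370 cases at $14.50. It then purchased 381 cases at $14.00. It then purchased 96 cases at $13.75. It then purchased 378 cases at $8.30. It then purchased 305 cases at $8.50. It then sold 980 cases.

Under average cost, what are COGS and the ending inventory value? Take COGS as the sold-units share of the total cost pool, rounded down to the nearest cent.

Sale 1, sell 980: 980/1530 × $17,748.90 → $11,368.57
Ending inventory (cost pool remaining) = $6,380.33
Check: goods available $17,748.90 = COGS $11,368.57 + ending $6,380.33

COGS = $11,368.57; ending inventory = $6,380.33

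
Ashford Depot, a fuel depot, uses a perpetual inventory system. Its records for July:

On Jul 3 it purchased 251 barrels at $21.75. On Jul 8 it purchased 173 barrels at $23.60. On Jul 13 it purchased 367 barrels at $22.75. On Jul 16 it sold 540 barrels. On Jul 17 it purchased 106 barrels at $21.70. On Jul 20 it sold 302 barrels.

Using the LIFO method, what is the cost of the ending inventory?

Ending inventory = $1,196.25

Jul 16, 540 sold [LIFO — newest first]: 367 @ $22.75 + 173 @ $23.60 = $12,432.05
Jul 20, 302 sold [LIFO — newest first]: 106 @ $21.70 + 196 @ $21.75 = $6,563.20
Total COGS = $12,432.05 + $6,563.20 = $18,995.25
Ending inventory: 55 @ $21.75 = $1,196.25
Check: goods available $20,191.50 = COGS $18,995.25 + ending $1,196.25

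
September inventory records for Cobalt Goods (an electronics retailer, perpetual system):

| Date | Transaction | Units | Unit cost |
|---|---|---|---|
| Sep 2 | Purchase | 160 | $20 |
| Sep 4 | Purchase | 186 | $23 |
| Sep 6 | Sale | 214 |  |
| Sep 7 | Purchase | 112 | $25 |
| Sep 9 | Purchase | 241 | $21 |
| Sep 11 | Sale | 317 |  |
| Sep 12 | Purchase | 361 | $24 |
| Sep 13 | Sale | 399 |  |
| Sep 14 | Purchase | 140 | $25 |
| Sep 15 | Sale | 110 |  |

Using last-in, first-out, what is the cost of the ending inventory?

Ending inventory = $3,350

Sep 6, 214 sold [LIFO — newest first]: 186 @ $23 + 28 @ $20 = $4,838
Sep 11, 317 sold [LIFO — newest first]: 241 @ $21 + 76 @ $25 = $6,961
Sep 13, 399 sold [LIFO — newest first]: 361 @ $24 + 36 @ $25 + 2 @ $20 = $9,604
Sep 15, 110 sold [LIFO — newest first]: 110 @ $25 = $2,750
Total COGS = $4,838 + $6,961 + $9,604 + $2,750 = $24,153
Ending inventory: 130 @ $20 + 30 @ $25 = $3,350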